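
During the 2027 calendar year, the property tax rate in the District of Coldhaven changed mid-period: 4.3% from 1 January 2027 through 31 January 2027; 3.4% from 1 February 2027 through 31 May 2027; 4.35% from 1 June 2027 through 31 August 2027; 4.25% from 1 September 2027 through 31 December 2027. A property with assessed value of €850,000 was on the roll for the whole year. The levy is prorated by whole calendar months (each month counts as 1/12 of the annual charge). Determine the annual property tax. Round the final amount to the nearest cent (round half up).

1 January – 31 January 2027: 1 month at 4.3% → €850,000 × 4.3% × 1/12 = €3,045.8333
1 February – 31 May 2027: 4 months at 3.4% → €850,000 × 3.4% × 4/12 = €9,633.3333
1 June – 31 August 2027: 3 months at 4.35% → €850,000 × 4.35% × 3/12 = €9,243.7500
1 September – 31 December 2027: 4 months at 4.25% → €850,000 × 4.25% × 4/12 = €12,041.6667
Total = €33,964.5833

€33,964.58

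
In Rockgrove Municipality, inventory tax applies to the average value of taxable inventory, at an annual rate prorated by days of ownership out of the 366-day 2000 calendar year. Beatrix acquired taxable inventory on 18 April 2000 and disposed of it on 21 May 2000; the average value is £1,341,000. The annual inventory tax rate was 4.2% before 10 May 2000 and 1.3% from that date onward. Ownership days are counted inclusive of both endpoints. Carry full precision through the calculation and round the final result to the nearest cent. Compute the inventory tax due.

18 April – 9 May 2000: 22 days at 4.2% → £1,341,000 × 4.2% × 22/366 = £3,385.4754
10 May – 21 May 2000: 12 days at 1.3% → £1,341,000 × 1.3% × 12/366 = £571.5738
Total = £3,957.0492

£3,957.05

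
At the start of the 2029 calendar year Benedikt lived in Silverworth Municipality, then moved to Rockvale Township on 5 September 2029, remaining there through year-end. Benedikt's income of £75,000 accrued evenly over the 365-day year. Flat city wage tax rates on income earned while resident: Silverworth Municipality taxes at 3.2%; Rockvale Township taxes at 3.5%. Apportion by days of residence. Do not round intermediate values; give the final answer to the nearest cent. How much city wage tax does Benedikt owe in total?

£2,472.74

Silverworth Municipality, 1 January – 4 September 2029: 247 days → £75,000 × 3.2% × 247/365 = £1,624.1096
Rockvale Township, 5 September – 31 December 2029: 118 days → £75,000 × 3.5% × 118/365 = £848.6301
Total = £2,472.7397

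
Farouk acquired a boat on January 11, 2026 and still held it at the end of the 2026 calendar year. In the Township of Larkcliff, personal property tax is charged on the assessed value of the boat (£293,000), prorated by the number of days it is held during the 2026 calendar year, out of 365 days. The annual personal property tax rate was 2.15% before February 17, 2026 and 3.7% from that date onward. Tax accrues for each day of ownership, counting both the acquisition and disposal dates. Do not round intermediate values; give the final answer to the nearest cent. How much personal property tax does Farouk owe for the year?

January 11 – February 16, 2026: 37 days at 2.15% → £293,000 × 2.15% × 37/365 = £638.5795
February 17 – December 31, 2026: 318 days at 3.7% → £293,000 × 3.7% × 318/365 = £9,445.0356
Total = £10,083.6151

£10,083.62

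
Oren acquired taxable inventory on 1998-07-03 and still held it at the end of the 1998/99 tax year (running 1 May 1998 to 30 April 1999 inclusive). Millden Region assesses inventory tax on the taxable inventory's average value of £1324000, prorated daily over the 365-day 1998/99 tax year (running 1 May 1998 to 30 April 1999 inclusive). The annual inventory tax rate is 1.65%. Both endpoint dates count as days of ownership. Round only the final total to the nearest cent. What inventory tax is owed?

£18075.32

Days held (1998-07-03 to 1999-04-30): 302 out of 365
Tax = £1324000 × 1.65% × 302/365 = £18075.3205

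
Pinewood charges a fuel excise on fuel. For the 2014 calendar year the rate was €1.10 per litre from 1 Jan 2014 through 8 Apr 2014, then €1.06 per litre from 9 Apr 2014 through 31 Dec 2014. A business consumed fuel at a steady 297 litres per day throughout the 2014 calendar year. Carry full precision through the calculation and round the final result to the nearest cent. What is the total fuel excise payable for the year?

1 Jan – 8 Apr 2014: 98 days × 297 litres/day = 29,106 litres at €1.10/litre → €32,016.60
9 Apr – 31 Dec 2014: 267 days × 297 litres/day = 79,299 litres at €1.06/litre → €84,056.94

€116,073.54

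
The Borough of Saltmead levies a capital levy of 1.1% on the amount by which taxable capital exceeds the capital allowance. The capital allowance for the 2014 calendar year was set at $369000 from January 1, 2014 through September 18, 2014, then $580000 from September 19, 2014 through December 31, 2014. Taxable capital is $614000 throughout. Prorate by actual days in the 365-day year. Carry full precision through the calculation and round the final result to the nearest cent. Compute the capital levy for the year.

January 1 – September 18, 2014: 261 days, exemption $369000 → ($614000 − $369000) × 1.1% × 261/365 = $1927.1096
September 19 – December 31, 2014: 104 days, exemption $580000 → ($614000 − $580000) × 1.1% × 104/365 = $106.5644
Total = $2033.6740

$2033.67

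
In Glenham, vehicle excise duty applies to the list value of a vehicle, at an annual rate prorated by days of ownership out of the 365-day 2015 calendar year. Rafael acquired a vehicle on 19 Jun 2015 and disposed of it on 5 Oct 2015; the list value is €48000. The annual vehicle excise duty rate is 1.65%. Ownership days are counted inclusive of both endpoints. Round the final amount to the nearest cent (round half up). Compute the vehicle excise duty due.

Days held (19 Jun – 5 Oct 2015): 109 out of 365
Tax = €48000 × 1.65% × 109/365 = €236.5151

€236.52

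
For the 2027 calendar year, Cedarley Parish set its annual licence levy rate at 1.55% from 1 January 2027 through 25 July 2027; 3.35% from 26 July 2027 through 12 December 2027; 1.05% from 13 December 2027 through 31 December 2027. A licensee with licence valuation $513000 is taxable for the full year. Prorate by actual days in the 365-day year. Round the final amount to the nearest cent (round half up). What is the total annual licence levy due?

1 January – 25 July 2027: 206 days at 1.55% → $513000 × 1.55% × 206/365 = $4487.6959
26 July – 12 December 2027: 140 days at 3.35% → $513000 × 3.35% × 140/365 = $6591.6986
13 December – 31 December 2027: 19 days at 1.05% → $513000 × 1.05% × 19/365 = $280.3932
Total = $11359.7877

$11359.79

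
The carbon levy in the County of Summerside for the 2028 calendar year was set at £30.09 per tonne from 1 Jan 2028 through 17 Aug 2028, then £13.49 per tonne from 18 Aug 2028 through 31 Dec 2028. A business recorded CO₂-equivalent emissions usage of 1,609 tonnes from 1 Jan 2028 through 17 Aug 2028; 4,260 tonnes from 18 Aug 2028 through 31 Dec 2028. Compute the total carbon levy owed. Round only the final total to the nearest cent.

1 Jan – 17 Aug 2028: 1,609 tonnes at £30.09/tonne → £48,414.81
18 Aug – 31 Dec 2028: 4,260 tonnes at £13.49/tonne → £57,467.40

£105,882.21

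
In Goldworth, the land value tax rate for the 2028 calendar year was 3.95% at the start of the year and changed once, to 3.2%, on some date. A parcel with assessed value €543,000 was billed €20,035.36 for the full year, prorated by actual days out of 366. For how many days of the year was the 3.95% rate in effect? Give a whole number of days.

239 days

Let d = days at the first rate; then 366 − d days at the second rate.
€543,000 × [3.95%·d + 3.2%·(366−d)] / 366 = €20,035.36
Solving gives d = 239, so the new rate took effect on 27 Aug 2028.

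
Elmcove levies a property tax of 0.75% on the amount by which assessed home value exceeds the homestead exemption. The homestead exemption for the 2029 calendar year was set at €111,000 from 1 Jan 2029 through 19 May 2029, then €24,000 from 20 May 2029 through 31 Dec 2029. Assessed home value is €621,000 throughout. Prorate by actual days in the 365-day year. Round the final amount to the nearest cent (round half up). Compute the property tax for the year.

1 Jan – 19 May 2029: 139 days, exemption €111,000 → (€621,000 − €111,000) × 0.75% × 139/365 = €1,456.6438
20 May – 31 Dec 2029: 226 days, exemption €24,000 → (€621,000 − €24,000) × 0.75% × 226/365 = €2,772.3699
Total = €4,229.0137

€4,229.01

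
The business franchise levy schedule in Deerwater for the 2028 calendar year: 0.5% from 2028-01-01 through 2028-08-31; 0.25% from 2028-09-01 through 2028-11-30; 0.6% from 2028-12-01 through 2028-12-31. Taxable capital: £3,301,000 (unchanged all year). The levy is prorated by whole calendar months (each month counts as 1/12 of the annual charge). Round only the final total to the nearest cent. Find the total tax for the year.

2028-01-01 to 2028-08-31: 8 months at 0.5% → £3,301,000 × 0.5% × 8/12 = £11,003.3333
2028-09-01 to 2028-11-30: 3 months at 0.25% → £3,301,000 × 0.25% × 3/12 = £2,063.1250
2028-12-01 to 2028-12-31: 1 month at 0.6% → £3,301,000 × 0.6% × 1/12 = £1,650.5000
Total = £14,716.9583

£14,716.96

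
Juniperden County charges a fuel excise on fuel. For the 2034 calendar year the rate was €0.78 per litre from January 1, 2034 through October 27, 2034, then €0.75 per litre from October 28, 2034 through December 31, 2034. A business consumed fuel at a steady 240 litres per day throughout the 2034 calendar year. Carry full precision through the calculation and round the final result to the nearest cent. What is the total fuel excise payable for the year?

€67,860.00

January 1 – October 27, 2034: 300 days × 240 litres/day = 72,000 litres at €0.78/litre → €56,160.00
October 28 – December 31, 2034: 65 days × 240 litres/day = 15,600 litres at €0.75/litre → €11,700.00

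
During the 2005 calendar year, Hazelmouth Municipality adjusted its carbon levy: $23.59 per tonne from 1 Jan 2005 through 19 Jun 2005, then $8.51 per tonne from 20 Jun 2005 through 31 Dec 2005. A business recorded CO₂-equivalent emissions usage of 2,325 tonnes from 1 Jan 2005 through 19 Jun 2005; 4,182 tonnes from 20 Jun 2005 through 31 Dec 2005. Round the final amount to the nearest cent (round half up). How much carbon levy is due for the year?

$90,435.57

1 Jan – 19 Jun 2005: 2,325 tonnes at $23.59/tonne → $54,846.75
20 Jun – 31 Dec 2005: 4,182 tonnes at $8.51/tonne → $35,588.82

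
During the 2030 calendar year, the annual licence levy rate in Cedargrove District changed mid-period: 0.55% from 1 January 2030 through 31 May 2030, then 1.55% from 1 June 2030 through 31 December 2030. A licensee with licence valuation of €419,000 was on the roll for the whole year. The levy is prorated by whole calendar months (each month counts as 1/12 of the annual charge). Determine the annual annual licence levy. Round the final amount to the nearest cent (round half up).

€4,748.67

1 January – 31 May 2030: 5 months at 0.55% → €419,000 × 0.55% × 5/12 = €960.2083
1 June – 31 December 2030: 7 months at 1.55% → €419,000 × 1.55% × 7/12 = €3,788.4583
Total = €4,748.6667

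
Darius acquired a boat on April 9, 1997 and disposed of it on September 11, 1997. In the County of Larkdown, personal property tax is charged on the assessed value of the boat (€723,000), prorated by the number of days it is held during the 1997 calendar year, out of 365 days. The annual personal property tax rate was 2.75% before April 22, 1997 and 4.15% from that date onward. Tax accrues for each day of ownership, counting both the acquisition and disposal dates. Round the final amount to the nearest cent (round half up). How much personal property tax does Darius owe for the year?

€12,463.33

April 9 – April 21, 1997: 13 days at 2.75% → €723,000 × 2.75% × 13/365 = €708.1438
April 22 – September 11, 1997: 143 days at 4.15% → €723,000 × 4.15% × 143/365 = €11,755.1877
Total = €12,463.3315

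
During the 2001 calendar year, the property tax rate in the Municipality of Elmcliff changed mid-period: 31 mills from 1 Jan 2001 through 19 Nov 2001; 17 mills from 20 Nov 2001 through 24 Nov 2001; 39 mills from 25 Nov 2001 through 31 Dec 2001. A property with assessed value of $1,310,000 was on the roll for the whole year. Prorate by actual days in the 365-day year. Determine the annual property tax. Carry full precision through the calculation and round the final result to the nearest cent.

1 Jan – 19 Nov 2001: 323 days at 31 mills → $1,310,000 × 3.1% × 323/365 = $35,937.0685
20 Nov – 24 Nov 2001: 5 days at 17 mills → $1,310,000 × 1.7% × 5/365 = $305.0685
25 Nov – 31 Dec 2001: 37 days at 39 mills → $1,310,000 × 3.9% × 37/365 = $5,178.9863
Total = $41,421.1233

$41,421.12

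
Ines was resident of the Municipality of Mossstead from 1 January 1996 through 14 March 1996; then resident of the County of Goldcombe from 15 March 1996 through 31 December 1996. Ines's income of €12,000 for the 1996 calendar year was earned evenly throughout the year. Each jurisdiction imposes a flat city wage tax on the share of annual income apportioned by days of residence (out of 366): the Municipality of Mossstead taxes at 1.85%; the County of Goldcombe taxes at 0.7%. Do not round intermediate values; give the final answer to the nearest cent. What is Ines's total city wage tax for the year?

€111.90

The Municipality of Mossstead, 1 January – 14 March 1996: 74 days → €12,000 × 1.85% × 74/366 = €44.8852
The County of Goldcombe, 15 March – 31 December 1996: 292 days → €12,000 × 0.7% × 292/366 = €67.0164
Total = €111.9016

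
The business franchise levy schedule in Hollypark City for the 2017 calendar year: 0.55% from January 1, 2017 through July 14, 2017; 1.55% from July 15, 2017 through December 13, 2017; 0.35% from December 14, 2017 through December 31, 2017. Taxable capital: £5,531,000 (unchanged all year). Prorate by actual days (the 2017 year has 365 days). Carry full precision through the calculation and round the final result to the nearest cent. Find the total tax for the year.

January 1 – July 14, 2017: 195 days at 0.55% → £5,531,000 × 0.55% × 195/365 = £16,252.0479
July 15 – December 13, 2017: 152 days at 1.55% → £5,531,000 × 1.55% × 152/365 = £35,701.4685
December 14 – December 31, 2017: 18 days at 0.35% → £5,531,000 × 0.35% × 18/365 = £954.6658
Total = £52,908.1822

£52,908.18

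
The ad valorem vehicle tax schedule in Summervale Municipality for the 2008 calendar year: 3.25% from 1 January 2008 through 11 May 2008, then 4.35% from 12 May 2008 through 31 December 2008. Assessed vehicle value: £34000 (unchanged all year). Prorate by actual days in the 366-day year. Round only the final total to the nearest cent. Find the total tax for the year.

£1344.11

1 January – 11 May 2008: 132 days at 3.25% → £34000 × 3.25% × 132/366 = £398.5246
12 May – 31 December 2008: 234 days at 4.35% → £34000 × 4.35% × 234/366 = £945.5902
Total = £1344.1148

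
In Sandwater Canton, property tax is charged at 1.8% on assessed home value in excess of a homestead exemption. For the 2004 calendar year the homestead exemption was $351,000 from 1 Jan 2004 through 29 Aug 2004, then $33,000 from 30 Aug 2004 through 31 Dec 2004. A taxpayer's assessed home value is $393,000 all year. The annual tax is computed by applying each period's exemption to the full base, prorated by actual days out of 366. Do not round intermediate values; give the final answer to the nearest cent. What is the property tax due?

$2,695.28

1 Jan – 29 Aug 2004: 242 days, exemption $351,000 → ($393,000 − $351,000) × 1.8% × 242/366 = $499.8689
30 Aug – 31 Dec 2004: 124 days, exemption $33,000 → ($393,000 − $33,000) × 1.8% × 124/366 = $2,195.4098
Total = $2,695.2787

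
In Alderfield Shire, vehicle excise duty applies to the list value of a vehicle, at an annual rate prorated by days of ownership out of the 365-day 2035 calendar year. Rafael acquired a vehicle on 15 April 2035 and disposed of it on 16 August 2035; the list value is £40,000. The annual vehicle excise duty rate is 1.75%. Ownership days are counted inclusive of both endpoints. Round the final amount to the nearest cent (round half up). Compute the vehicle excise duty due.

Days held (15 April – 16 August 2035): 124 out of 365
Tax = £40,000 × 1.75% × 124/365 = £237.8082

£237.81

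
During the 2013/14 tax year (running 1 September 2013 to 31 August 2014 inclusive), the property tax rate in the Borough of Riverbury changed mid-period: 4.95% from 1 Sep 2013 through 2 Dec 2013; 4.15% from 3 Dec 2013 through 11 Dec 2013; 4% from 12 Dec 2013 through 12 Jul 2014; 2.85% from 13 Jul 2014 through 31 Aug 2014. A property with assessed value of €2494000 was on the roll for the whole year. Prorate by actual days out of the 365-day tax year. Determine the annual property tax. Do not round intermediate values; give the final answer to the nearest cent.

1 Sep – 2 Dec 2013: 93 days at 4.95% → €2494000 × 4.95% × 93/365 = €31455.1479
3 Dec – 11 Dec 2013: 9 days at 4.15% → €2494000 × 4.15% × 9/365 = €2552.0795
12 Dec 2013 – 12 Jul 2014: 213 days at 4% → €2494000 × 4% × 213/365 = €58216.1096
13 Jul – 31 Aug 2014: 50 days at 2.85% → €2494000 × 2.85% × 50/365 = €9736.8493
Total = €101960.1863

€101960.19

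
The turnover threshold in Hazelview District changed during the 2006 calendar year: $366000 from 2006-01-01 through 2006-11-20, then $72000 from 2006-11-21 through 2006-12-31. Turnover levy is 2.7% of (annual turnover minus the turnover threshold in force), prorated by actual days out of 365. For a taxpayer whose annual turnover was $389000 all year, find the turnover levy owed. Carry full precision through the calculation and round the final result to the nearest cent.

$1512.67

2006-01-01 to 2006-11-20: 324 days, exemption $366000 → ($389000 − $366000) × 2.7% × 324/365 = $551.2438
2006-11-21 to 2006-12-31: 41 days, exemption $72000 → ($389000 − $72000) × 2.7% × 41/365 = $961.4219
Total = $1512.6658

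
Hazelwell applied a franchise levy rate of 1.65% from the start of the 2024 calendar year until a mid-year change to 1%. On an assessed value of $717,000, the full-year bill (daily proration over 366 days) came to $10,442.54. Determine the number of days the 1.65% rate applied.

Let d = days at the first rate; then 366 − d days at the second rate.
$717,000 × [1.65%·d + 1%·(366−d)] / 366 = $10,442.54
Solving gives d = 257, so the new rate took effect on September 14, 2024.

257 days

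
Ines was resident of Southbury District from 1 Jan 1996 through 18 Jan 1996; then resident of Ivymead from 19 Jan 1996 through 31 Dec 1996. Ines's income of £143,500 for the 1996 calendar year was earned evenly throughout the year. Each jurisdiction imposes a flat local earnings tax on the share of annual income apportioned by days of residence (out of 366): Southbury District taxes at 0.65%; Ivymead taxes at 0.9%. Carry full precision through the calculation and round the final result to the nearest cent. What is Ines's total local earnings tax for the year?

£1,273.86

Southbury District, 1 Jan – 18 Jan 1996: 18 days → £143,500 × 0.65% × 18/366 = £45.8730
Ivymead, 19 Jan – 31 Dec 1996: 348 days → £143,500 × 0.9% × 348/366 = £1,227.9836
Total = £1,273.8566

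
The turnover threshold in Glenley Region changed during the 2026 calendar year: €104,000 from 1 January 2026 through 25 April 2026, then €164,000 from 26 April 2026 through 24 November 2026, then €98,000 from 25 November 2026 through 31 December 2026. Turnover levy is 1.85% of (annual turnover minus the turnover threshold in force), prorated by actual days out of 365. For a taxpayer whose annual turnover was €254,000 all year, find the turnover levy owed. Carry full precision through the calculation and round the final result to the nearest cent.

€2,138.50

1 January – 25 April 2026: 115 days, exemption €104,000 → (€254,000 − €104,000) × 1.85% × 115/365 = €874.3151
26 April – 24 November 2026: 213 days, exemption €164,000 → (€254,000 − €164,000) × 1.85% × 213/365 = €971.6301
25 November – 31 December 2026: 37 days, exemption €98,000 → (€254,000 − €98,000) × 1.85% × 37/365 = €292.5534
Total = €2,138.4986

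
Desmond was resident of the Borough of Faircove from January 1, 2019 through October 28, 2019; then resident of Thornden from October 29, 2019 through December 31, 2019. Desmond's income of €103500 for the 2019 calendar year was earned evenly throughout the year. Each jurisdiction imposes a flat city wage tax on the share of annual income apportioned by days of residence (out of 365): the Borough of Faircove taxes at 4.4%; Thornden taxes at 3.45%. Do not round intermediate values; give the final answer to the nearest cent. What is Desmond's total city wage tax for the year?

€4381.59

The Borough of Faircove, January 1 – October 28, 2019: 301 days → €103500 × 4.4% × 301/365 = €3755.4904
Thornden, October 29 – December 31, 2019: 64 days → €103500 × 3.45% × 64/365 = €626.1041
Total = €4381.5945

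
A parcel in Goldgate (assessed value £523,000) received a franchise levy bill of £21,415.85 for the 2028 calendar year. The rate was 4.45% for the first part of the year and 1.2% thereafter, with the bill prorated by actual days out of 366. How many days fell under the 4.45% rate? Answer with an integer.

326 days

Let d = days at the first rate; then 366 − d days at the second rate.
£523,000 × [4.45%·d + 1.2%·(366−d)] / 366 = £21,415.85
Solving gives d = 326, so the new rate took effect on November 22, 2028.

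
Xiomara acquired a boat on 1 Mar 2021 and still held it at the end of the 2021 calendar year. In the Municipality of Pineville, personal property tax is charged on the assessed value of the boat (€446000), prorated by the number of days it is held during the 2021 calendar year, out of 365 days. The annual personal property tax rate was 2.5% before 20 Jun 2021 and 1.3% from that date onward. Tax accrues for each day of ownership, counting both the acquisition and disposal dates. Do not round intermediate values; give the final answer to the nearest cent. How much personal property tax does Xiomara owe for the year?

€6488.38

1 Mar – 19 Jun 2021: 111 days at 2.5% → €446000 × 2.5% × 111/365 = €3390.8219
20 Jun – 31 Dec 2021: 195 days at 1.3% → €446000 × 1.3% × 195/365 = €3097.5616
Total = €6488.3836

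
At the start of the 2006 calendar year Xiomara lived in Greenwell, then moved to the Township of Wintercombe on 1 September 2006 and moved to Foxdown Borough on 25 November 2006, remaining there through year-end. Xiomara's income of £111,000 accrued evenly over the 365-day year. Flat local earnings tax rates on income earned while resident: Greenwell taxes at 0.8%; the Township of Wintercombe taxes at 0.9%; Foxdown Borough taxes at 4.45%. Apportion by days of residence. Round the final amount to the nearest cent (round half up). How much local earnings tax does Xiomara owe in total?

Greenwell, 1 January – 31 August 2006: 243 days → £111,000 × 0.8% × 243/365 = £591.1890
The Township of Wintercombe, 1 September – 24 November 2006: 85 days → £111,000 × 0.9% × 85/365 = £232.6438
Foxdown Borough, 25 November – 31 December 2006: 37 days → £111,000 × 4.45% × 37/365 = £500.7164
Total = £1,324.5493

£1,324.55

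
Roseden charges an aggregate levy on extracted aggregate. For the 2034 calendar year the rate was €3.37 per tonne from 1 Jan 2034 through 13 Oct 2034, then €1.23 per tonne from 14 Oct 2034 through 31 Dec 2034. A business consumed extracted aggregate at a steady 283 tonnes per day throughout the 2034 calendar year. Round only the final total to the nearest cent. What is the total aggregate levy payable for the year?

1 Jan – 13 Oct 2034: 286 days × 283 tonnes/day = 80,938 tonnes at €3.37/tonne → €272,761.06
14 Oct – 31 Dec 2034: 79 days × 283 tonnes/day = 22,357 tonnes at €1.23/tonne → €27,499.11

€300,260.17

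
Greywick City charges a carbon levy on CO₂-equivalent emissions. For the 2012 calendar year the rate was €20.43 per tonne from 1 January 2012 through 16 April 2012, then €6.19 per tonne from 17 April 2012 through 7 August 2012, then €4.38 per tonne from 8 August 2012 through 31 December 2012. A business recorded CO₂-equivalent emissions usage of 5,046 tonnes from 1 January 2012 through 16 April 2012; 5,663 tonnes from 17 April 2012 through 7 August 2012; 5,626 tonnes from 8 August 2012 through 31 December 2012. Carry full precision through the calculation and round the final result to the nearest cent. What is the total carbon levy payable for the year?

1 January – 16 April 2012: 5,046 tonnes at €20.43/tonne → €103,089.78
17 April – 7 August 2012: 5,663 tonnes at €6.19/tonne → €35,053.97
8 August – 31 December 2012: 5,626 tonnes at €4.38/tonne → €24,641.88

€162,785.63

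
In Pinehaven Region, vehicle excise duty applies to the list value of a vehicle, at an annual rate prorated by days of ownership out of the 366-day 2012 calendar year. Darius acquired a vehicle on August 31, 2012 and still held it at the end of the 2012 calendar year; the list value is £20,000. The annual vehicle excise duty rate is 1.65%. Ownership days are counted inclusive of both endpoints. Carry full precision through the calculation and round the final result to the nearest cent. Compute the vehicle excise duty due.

£110.90

Days held (August 31 – December 31, 2012): 123 out of 366
Tax = £20,000 × 1.65% × 123/366 = £110.9016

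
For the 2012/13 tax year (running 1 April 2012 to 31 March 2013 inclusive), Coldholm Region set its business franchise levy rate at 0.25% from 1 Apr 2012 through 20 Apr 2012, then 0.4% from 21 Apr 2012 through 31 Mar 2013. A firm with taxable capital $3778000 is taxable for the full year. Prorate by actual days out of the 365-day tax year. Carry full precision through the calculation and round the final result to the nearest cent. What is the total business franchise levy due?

$14801.48

1 Apr – 20 Apr 2012: 20 days at 0.25% → $3778000 × 0.25% × 20/365 = $517.5342
21 Apr 2012 – 31 Mar 2013: 345 days at 0.4% → $3778000 × 0.4% × 345/365 = $14283.9452
Total = $14801.4795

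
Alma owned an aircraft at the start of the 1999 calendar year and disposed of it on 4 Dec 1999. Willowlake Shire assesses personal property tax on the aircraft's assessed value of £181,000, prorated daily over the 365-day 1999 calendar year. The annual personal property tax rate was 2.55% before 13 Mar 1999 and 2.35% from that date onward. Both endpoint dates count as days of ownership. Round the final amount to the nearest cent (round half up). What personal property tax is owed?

1 Jan – 12 Mar 1999: 71 days at 2.55% → £181,000 × 2.55% × 71/365 = £897.8096
13 Mar – 4 Dec 1999: 267 days at 2.35% → £181,000 × 2.35% × 267/365 = £3,111.4644
Total = £4,009.2740

£4,009.27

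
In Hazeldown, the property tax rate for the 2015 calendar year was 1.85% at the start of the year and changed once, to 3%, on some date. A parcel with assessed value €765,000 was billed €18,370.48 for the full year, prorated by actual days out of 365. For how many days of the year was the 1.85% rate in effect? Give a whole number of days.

190 days

Let d = days at the first rate; then 365 − d days at the second rate.
€765,000 × [1.85%·d + 3%·(365−d)] / 365 = €18,370.48
Solving gives d = 190, so the new rate took effect on 10 Jul 2015.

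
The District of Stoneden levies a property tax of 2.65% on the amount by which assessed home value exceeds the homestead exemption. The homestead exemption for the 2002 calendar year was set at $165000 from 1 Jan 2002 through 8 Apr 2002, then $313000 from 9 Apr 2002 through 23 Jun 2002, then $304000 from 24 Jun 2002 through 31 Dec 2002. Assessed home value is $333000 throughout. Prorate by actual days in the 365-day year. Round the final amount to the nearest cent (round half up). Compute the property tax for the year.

$1707.83

1 Jan – 8 Apr 2002: 98 days, exemption $165000 → ($333000 − $165000) × 2.65% × 98/365 = $1195.3315
9 Apr – 23 Jun 2002: 76 days, exemption $313000 → ($333000 − $313000) × 2.65% × 76/365 = $110.3562
24 Jun – 31 Dec 2002: 191 days, exemption $304000 → ($333000 − $304000) × 2.65% × 191/365 = $402.1466
Total = $1707.8342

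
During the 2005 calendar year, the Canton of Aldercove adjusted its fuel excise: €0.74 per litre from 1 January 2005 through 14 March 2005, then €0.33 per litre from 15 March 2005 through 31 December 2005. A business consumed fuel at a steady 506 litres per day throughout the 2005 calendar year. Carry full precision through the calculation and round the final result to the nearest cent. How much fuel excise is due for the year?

1 January – 14 March 2005: 73 days × 506 litres/day = 36,938 litres at €0.74/litre → €27,334.12
15 March – 31 December 2005: 292 days × 506 litres/day = 147,752 litres at €0.33/litre → €48,758.16

€76,092.28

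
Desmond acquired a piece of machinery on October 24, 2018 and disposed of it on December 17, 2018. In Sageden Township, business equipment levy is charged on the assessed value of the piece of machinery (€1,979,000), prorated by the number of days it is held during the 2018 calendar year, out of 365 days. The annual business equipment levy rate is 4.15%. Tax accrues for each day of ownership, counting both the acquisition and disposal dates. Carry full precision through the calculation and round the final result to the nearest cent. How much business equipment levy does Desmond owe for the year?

€12,375.53

Days held (October 24 – December 17, 2018): 55 out of 365
Tax = €1,979,000 × 4.15% × 55/365 = €12,375.5274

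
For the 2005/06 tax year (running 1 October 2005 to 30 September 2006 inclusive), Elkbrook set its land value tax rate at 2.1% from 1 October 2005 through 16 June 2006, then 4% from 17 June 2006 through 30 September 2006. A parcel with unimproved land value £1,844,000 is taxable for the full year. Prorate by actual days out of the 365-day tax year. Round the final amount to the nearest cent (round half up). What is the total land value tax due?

£48,898.84

1 October 2005 – 16 June 2006: 259 days at 2.1% → £1,844,000 × 2.1% × 259/365 = £27,478.1260
17 June – 30 September 2006: 106 days at 4% → £1,844,000 × 4% × 106/365 = £21,420.7123
Total = £48,898.8384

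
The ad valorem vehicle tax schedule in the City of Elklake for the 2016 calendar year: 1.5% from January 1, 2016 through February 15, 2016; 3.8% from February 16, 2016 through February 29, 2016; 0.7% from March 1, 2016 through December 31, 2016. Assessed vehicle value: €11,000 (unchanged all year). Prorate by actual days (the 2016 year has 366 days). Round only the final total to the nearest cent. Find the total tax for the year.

€101.10

January 1 – February 15, 2016: 46 days at 1.5% → €11,000 × 1.5% × 46/366 = €20.7377
February 16 – February 29, 2016: 14 days at 3.8% → €11,000 × 3.8% × 14/366 = €15.9891
March 1 – December 31, 2016: 306 days at 0.7% → €11,000 × 0.7% × 306/366 = €64.3770
Total = €101.1038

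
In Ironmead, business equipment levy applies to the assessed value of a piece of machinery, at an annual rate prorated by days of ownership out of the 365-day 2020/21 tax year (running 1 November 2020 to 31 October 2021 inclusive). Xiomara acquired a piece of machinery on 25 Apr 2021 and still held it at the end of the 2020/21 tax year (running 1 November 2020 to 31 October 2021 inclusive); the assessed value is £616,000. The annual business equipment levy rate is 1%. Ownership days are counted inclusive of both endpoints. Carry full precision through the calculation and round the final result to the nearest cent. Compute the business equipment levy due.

£3,206.58

Days held (25 Apr – 31 Oct 2021): 190 out of 365
Tax = £616,000 × 1% × 190/365 = £3,206.5753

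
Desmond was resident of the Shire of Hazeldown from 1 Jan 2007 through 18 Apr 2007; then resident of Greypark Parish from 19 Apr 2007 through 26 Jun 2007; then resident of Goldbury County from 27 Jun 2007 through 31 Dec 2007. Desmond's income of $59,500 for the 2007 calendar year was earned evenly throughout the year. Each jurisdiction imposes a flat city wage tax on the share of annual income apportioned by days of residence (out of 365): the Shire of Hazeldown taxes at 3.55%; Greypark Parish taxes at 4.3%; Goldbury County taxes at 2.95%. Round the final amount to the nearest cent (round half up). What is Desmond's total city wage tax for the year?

$2,012.73

The Shire of Hazeldown, 1 Jan – 18 Apr 2007: 108 days → $59,500 × 3.55% × 108/365 = $624.9945
Greypark Parish, 19 Apr – 26 Jun 2007: 69 days → $59,500 × 4.3% × 69/365 = $483.6616
Goldbury County, 27 Jun – 31 Dec 2007: 188 days → $59,500 × 2.95% × 188/365 = $904.0740
Total = $2,012.7301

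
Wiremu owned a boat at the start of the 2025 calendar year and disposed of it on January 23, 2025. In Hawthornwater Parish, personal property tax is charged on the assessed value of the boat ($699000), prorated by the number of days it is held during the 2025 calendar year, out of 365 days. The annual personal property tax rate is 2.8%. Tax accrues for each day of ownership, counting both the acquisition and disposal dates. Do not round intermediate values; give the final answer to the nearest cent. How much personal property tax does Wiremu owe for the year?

$1233.30

Days held (January 1 – January 23, 2025): 23 out of 365
Tax = $699000 × 2.8% × 23/365 = $1233.3041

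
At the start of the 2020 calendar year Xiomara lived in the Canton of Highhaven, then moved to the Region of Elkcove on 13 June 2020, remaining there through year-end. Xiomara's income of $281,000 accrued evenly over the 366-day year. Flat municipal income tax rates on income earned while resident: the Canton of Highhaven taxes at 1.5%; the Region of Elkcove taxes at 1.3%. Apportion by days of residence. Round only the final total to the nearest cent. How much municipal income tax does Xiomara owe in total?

The Canton of Highhaven, 1 January – 12 June 2020: 164 days → $281,000 × 1.5% × 164/366 = $1,888.6885
The Region of Elkcove, 13 June – 31 December 2020: 202 days → $281,000 × 1.3% × 202/366 = $2,016.1366
Total = $3,904.8251

$3,904.83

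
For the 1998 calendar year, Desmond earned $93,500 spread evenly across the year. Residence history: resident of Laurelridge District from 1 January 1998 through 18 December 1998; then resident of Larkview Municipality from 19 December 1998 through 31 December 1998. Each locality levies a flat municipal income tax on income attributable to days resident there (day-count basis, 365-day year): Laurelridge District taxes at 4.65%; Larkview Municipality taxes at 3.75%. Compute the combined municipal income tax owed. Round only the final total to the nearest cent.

Laurelridge District, 1 January – 18 December 1998: 352 days → $93,500 × 4.65% × 352/365 = $4,192.8986
Larkview Municipality, 19 December – 31 December 1998: 13 days → $93,500 × 3.75% × 13/365 = $124.8801
Total = $4,317.7788

$4,317.78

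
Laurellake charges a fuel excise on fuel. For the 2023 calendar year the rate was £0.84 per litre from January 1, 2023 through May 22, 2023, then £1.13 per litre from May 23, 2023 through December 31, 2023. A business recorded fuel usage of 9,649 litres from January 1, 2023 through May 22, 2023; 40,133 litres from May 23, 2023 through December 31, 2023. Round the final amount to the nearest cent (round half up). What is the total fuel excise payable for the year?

£53,455.45

January 1 – May 22, 2023: 9,649 litres at £0.84/litre → £8,105.16
May 23 – December 31, 2023: 40,133 litres at £1.13/litre → £45,350.29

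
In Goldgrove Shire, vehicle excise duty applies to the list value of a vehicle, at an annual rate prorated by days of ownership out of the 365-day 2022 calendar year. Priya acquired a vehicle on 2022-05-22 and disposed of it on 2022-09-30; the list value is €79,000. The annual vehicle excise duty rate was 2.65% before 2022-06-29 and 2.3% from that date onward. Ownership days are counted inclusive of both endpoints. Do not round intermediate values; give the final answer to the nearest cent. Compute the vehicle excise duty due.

€685.89

2022-05-22 to 2022-06-28: 38 days at 2.65% → €79,000 × 2.65% × 38/365 = €217.9534
2022-06-29 to 2022-09-30: 94 days at 2.3% → €79,000 × 2.3% × 94/365 = €467.9397
Total = €685.8932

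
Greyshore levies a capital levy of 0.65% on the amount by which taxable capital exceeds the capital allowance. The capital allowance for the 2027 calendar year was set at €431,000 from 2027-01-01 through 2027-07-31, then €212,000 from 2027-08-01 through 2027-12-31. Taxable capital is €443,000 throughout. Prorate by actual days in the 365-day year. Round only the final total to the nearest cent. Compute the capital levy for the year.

€674.70

2027-01-01 to 2027-07-31: 212 days, exemption €431,000 → (€443,000 − €431,000) × 0.65% × 212/365 = €45.3041
2027-08-01 to 2027-12-31: 153 days, exemption €212,000 → (€443,000 − €212,000) × 0.65% × 153/365 = €629.3959
Total = €674.7000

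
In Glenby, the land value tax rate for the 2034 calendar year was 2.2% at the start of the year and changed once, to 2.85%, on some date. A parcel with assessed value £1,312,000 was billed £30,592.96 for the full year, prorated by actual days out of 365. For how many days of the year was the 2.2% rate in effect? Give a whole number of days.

291 days

Let d = days at the first rate; then 365 − d days at the second rate.
£1,312,000 × [2.2%·d + 2.85%·(365−d)] / 365 = £30,592.96
Solving gives d = 291, so the new rate took effect on 19 Oct 2034.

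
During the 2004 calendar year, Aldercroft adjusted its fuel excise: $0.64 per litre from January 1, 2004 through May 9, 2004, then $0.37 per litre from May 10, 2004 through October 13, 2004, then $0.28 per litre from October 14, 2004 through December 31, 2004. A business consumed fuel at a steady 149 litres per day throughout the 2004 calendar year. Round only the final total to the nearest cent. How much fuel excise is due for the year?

$24,348.09

January 1 – May 9, 2004: 130 days × 149 litres/day = 19,370 litres at $0.64/litre → $12,396.80
May 10 – October 13, 2004: 157 days × 149 litres/day = 23,393 litres at $0.37/litre → $8,655.41
October 14 – December 31, 2004: 79 days × 149 litres/day = 11,771 litres at $0.28/litre → $3,295.88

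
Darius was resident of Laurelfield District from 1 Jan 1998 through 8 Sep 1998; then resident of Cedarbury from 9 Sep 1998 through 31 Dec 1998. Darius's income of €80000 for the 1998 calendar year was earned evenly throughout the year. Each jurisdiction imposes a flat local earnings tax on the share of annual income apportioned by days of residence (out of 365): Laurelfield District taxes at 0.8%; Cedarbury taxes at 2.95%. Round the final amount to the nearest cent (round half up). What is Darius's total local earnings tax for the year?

Laurelfield District, 1 Jan – 8 Sep 1998: 251 days → €80000 × 0.8% × 251/365 = €440.1096
Cedarbury, 9 Sep – 31 Dec 1998: 114 days → €80000 × 2.95% × 114/365 = €737.0959
Total = €1177.2055

€1177.21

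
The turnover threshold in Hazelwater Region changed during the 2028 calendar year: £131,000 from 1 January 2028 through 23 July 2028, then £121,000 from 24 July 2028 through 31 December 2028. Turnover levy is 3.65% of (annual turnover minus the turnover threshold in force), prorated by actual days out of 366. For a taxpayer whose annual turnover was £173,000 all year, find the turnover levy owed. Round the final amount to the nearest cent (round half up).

1 January – 23 July 2028: 205 days, exemption £131,000 → (£173,000 − £131,000) × 3.65% × 205/366 = £858.6475
24 July – 31 December 2028: 161 days, exemption £121,000 → (£173,000 − £121,000) × 3.65% × 161/366 = £834.9126
Total = £1,693.5601

£1,693.56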